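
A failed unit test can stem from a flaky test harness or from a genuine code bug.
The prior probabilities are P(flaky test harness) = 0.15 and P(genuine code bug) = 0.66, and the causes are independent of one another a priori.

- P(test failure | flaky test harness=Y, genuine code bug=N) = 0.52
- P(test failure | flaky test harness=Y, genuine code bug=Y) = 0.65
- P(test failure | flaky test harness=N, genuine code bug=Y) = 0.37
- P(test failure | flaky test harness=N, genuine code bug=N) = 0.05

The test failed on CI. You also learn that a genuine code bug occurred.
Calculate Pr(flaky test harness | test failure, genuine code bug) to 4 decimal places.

Pr(flaky test harness | test failure, genuine code bug) ≈ 0.2367

Weight on flaky test harness=true, given the evidence: 0.65·0.15 = 0.097500
The normalizing constant is 0.37·0.85 + 0.65·0.15 = 0.412000
Posterior = 0.097500 / 0.412000 ≈ 0.2367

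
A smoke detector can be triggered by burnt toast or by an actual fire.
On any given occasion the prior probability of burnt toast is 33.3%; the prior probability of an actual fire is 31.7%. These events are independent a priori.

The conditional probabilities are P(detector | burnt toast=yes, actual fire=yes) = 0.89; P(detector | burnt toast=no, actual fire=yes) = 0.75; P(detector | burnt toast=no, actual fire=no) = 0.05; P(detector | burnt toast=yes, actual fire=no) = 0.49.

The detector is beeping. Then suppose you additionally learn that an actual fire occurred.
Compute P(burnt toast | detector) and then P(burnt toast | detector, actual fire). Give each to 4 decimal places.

P(burnt toast | detector) ≈ 0.5311; P(burnt toast | detector, actual fire) ≈ 0.3720

By total probability over the 4 (burnt toast, actual fire) configurations:
  P(detector) = 0.05*0.667*0.683 + 0.75*0.667*0.317 + 0.49*0.333*0.683 + 0.89*0.333*0.317
        = 0.022778 + 0.158579 + 0.111445 + 0.093949 = 0.386751
Keeping only the burnt toast-present terms gives 0.205394, so
  P(burnt toast | detector) = 0.205394 / 0.386751 ≈ 0.5311

With the extra evidence:
By total probability over both values of burnt toast:
  P(detector | actual fire) = 0.75×0.667 + 0.89×0.333
        = 0.500250 + 0.296370 = 0.796620
Configurations with burnt toast contribute 0.296370, so
  P(burnt toast | detector, actual fire) = 0.296370 / 0.796620 ≈ 0.3720
The drop from 0.5311 to 0.3720 is the explaining-away (discounting) effect.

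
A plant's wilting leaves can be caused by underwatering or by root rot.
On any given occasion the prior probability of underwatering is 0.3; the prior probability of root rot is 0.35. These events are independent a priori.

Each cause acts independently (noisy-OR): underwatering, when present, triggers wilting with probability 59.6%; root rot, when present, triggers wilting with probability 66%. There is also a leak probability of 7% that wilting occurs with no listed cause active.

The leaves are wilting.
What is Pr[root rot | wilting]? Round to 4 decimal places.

Under noisy-OR, P(wilting | causes) = 1 − (1−0.07)·∏(1−qᵢ) over the active causes.
Weight on root rot=true, given the evidence: 0.167531 + 0.091587 = 0.259118
Denominator P(wilting): 0.07·0.7·0.65 + 0.6838·0.7·0.35 + 0.62428·0.3·0.65 + 0.872255·0.3·0.35 = 0.412703
P(root rot | wilting) = 0.259118/0.412703 ≈ 0.6279

Pr[root rot | wilting] ≈ 0.6279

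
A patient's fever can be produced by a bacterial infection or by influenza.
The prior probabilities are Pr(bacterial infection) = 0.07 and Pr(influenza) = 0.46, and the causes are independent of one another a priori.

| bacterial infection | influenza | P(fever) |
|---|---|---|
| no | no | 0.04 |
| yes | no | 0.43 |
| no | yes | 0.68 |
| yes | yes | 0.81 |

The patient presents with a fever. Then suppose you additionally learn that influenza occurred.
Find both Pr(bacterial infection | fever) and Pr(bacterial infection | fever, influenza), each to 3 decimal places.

Sum P(fever|·) weighted by the priors over the 4 (bacterial infection, influenza) configurations:
  P(fever) = 0.04×0.93×0.54 + 0.68×0.93×0.46 + 0.43×0.07×0.54 + 0.81×0.07×0.46
        = 0.020088 + 0.290904 + 0.016254 + 0.026082 = 0.353328
The terms with bacterial infection present sum to 0.042336, so
  P(bacterial infection | fever) = 0.042336 / 0.353328 ≈ 0.120

Now also conditioning on influenza=true:
Sum P(fever|·) weighted by the priors over both values of bacterial infection:
  P(fever | influenza) = 0.68*0.93 + 0.81*0.07
        = 0.632400 + 0.056700 = 0.689100
The terms with bacterial infection present sum to 0.056700, so
  P(bacterial infection | fever, influenza) = 0.056700 / 0.689100 ≈ 0.082
This is intercausal reasoning (explaining away): once influenza accounts for the fever, bacterial infection becomes less likely.

Pr(bacterial infection | fever) ≈ 0.120; Pr(bacterial infection | fever, influenza) ≈ 0.082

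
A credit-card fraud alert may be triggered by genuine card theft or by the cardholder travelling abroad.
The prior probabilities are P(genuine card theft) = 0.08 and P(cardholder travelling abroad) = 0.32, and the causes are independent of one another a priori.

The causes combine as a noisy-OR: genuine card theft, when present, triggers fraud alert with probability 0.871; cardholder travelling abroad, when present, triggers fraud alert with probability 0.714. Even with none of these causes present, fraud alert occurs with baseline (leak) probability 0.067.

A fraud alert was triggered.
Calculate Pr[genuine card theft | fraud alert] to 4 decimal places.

Under noisy-OR, P(fraud alert | causes) = 1 − (1−0.067)·∏(1−qᵢ) over the active causes.
Weight on genuine card theft=true, given the evidence: 0.047853 + 0.024719 = 0.072572
Normalizer over all consistent configurations: 0.067*0.92*0.68 + 0.733162*0.92*0.32 + 0.879643*0.08*0.68 + 0.965578*0.08*0.32 = 0.330330
Posterior = 0.072572 / 0.330330 ≈ 0.2197

Pr[genuine card theft | fraud alert] ≈ 0.2197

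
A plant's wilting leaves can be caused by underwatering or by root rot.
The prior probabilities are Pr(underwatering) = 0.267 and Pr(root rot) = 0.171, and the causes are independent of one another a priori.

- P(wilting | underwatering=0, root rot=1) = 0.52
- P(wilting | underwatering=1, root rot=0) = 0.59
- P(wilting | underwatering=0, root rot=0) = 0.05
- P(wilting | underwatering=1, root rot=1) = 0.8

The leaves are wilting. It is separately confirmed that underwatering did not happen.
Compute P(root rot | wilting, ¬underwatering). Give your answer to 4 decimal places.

P(wilting | ¬underwatering) = 0.05*0.829 + 0.52*0.171 = 0.041450 + 0.088920 = 0.130370
Restricting to configurations with root rot present: 0.52*0.171 = 0.088920.
P(root rot | wilting, ¬underwatering) = 0.088920 / 0.130370 ≈ 0.6821

P(root rot | wilting, ¬underwatering) ≈ 0.6821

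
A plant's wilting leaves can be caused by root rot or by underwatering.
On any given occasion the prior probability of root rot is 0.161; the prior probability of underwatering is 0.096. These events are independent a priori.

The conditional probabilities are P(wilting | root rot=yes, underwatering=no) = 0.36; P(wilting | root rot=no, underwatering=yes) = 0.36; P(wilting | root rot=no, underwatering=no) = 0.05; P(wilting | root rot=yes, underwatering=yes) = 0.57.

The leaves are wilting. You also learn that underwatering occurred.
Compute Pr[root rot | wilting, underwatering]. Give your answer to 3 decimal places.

For the numerator, keep only root rot=true terms: 0.57×0.161 = 0.091770
Normalizer over all consistent configurations: 0.36×0.839 + 0.57×0.161 = 0.393810
Posterior = 0.091770 / 0.393810 ≈ 0.233

Pr[root rot | wilting, underwatering] ≈ 0.233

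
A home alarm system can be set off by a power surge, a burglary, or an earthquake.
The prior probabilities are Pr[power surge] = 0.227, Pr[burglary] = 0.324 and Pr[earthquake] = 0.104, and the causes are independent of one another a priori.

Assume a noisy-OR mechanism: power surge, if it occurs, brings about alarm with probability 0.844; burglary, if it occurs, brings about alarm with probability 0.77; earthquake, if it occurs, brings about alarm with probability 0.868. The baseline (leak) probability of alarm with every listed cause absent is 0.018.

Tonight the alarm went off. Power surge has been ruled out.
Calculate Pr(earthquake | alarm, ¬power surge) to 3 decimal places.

Under noisy-OR, P(alarm | causes) = 1 − (1−0.018)·∏(1−qᵢ) over the active causes.
P(alarm | ¬power surge) = 0.018·0.676·0.896 + 0.870376·0.676·0.104 + 0.77414·0.324·0.896 + 0.970186·0.324·0.104 = 0.010903 + 0.061191 + 0.224736 + 0.032691 = 0.329521
Restricting to configurations with earthquake present: 0.061191 + 0.032691 = 0.093882.
Hence the posterior is 0.093882/0.329521 ≈ 0.285.

Pr(earthquake | alarm, ¬power surge) ≈ 0.285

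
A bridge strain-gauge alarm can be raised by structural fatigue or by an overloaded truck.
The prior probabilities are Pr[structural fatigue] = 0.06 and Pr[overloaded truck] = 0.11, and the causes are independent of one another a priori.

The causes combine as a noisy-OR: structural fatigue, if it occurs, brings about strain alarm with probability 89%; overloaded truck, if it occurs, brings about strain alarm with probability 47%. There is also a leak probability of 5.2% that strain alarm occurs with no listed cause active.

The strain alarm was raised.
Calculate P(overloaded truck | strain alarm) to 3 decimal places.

Under noisy-OR, P(strain alarm | causes) = 1 − (1−0.052)·∏(1−qᵢ) over the active causes.
Enumerate the 4 (structural fatigue, overloaded truck) configurations and weight by the priors:
  P(strain alarm) = 0.052·0.94·0.89 + 0.49756·0.94·0.11 + 0.89572·0.06·0.89 + 0.944732·0.06·0.11
        = 0.043503 + 0.051448 + 0.047831 + 0.006235 = 0.149017
Keeping only the overloaded truck-present terms gives 0.057683, so
  P(overloaded truck | strain alarm) = 0.057683 / 0.149017 ≈ 0.387

P(overloaded truck | strain alarm) ≈ 0.387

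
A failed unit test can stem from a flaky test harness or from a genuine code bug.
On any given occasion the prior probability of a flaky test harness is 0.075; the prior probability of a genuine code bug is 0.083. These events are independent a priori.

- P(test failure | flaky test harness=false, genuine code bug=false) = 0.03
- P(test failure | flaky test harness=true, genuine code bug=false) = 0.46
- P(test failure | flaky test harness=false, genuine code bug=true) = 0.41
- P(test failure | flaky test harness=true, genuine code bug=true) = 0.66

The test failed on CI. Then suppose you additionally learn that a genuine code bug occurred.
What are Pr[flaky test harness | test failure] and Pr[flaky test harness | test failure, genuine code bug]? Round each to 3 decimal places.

Pr[flaky test harness | test failure] ≈ 0.386; Pr[flaky test harness | test failure, genuine code bug] ≈ 0.115

P(test failure) = 0.03×0.925×0.917 + 0.41×0.925×0.083 + 0.46×0.075×0.917 + 0.66×0.075×0.083 = 0.025447 + 0.031478 + 0.031637 + 0.004109 = 0.092671
Restricting to configurations with flaky test harness present: 0.031637 + 0.004109 = 0.035746.
Hence the posterior is 0.035746/0.092671 ≈ 0.386.

Now also conditioning on genuine code bug=true:
Weight on flaky test harness=true, given the evidence: 0.66*0.075 = 0.049500
Denominator P(test failure | genuine code bug): 0.41*0.925 + 0.66*0.075 = 0.428750
Posterior = 0.049500 / 0.428750 ≈ 0.115
This is intercausal reasoning (explaining away): once genuine code bug accounts for the test failure, flaky test harness becomes less likely.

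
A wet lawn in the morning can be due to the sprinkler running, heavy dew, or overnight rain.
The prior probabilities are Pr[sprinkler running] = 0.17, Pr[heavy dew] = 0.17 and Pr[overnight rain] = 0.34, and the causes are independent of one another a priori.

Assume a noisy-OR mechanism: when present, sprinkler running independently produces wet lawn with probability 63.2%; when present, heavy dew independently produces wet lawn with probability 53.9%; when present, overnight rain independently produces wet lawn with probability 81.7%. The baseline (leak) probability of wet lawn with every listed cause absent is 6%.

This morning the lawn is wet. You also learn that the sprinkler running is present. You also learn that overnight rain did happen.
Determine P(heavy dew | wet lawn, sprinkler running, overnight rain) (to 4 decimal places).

P(heavy dew | wet lawn, sprinkler running, overnight rain) ≈ 0.1751

Under noisy-OR, P(wet lawn | causes) = 1 − (1−0.06)·∏(1−qᵢ) over the active causes.
Sum P(wet lawn|·) weighted by the priors over both values of heavy dew:
  P(wet lawn | sprinkler running, overnight rain) = 0.936697·0.83 + 0.970817·0.17
        = 0.777459 + 0.165039 = 0.942498
Configurations with heavy dew contribute 0.165039, so
  P(heavy dew | wet lawn, sprinkler running, overnight rain) = 0.165039 / 0.942498 ≈ 0.1751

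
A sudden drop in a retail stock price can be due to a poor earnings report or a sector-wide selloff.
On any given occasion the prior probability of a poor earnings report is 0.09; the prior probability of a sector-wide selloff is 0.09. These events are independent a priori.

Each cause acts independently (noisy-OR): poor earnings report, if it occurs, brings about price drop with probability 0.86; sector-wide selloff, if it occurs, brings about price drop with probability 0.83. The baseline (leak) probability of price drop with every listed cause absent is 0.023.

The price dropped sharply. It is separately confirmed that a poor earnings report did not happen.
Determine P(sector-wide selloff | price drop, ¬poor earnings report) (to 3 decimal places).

P(sector-wide selloff | price drop, ¬poor earnings report) ≈ 0.782

Under noisy-OR, P(price drop | causes) = 1 − (1−0.023)·∏(1−qᵢ) over the active causes.
P(price drop | ¬poor earnings report) = 0.023*0.91 + 0.83391*0.09 = 0.020930 + 0.075052 = 0.095982
Restricting to configurations with sector-wide selloff present: 0.83391*0.09 = 0.075052.
P(sector-wide selloff | price drop, ¬poor earnings report) = 0.075052 / 0.095982 ≈ 0.782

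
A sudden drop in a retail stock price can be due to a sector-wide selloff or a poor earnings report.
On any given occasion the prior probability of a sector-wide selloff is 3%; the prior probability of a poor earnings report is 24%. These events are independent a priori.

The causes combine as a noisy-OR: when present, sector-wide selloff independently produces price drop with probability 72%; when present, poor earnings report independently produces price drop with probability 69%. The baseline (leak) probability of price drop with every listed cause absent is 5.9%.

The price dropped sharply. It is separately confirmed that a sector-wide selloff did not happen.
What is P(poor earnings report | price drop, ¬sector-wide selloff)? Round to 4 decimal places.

Under noisy-OR, P(price drop | causes) = 1 − (1−0.059)·∏(1−qᵢ) over the active causes.
P(price drop | ¬sector-wide selloff) = 0.059*0.76 + 0.70829*0.24 = 0.044840 + 0.169990 = 0.214830
Of this, 0.169990 comes from 0.70829*0.24 (the poor earnings report=true cases).
P(poor earnings report | price drop, ¬sector-wide selloff) = 0.169990 / 0.214830 ≈ 0.7913

P(poor earnings report | price drop, ¬sector-wide selloff) ≈ 0.7913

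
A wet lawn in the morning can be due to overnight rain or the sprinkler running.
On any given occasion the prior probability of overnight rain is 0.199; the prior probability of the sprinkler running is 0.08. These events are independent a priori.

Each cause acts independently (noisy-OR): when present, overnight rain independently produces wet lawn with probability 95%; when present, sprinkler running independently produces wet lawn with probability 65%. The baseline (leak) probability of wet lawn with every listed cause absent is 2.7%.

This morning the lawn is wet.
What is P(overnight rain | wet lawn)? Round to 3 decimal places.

Under noisy-OR, P(wet lawn | causes) = 1 − (1−0.027)·∏(1−qᵢ) over the active causes.
Weight on overnight rain=true, given the evidence: 0.174173 + 0.015649 = 0.189822
Denominator P(wet lawn): 0.027×0.801×0.92 + 0.65945×0.801×0.08 + 0.95135×0.199×0.92 + 0.982973×0.199×0.08 = 0.251977
P(overnight rain | wet lawn) = 0.189822/0.251977 ≈ 0.753

P(overnight rain | wet lawn) ≈ 0.753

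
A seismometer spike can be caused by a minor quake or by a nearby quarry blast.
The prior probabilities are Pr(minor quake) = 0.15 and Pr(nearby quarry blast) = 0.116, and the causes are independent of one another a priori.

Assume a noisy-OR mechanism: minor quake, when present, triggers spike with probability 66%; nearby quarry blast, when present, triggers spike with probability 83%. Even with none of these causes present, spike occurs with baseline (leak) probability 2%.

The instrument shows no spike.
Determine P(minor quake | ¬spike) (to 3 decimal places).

Under noisy-OR, P(spike | causes) = 1 − (1−0.02)·∏(1−qᵢ) over the active causes.
Weight on minor quake=true, given the evidence: 0.044182 + 0.000986 = 0.045168
Normalizer over all consistent configurations: 0.98×0.85×0.884 + 0.1666×0.85×0.116 + 0.3332×0.15×0.884 + 0.056644×0.15×0.116 = 0.797967
P(minor quake | ¬spike) = 0.045168/0.797967 ≈ 0.057

P(minor quake | ¬spike) ≈ 0.057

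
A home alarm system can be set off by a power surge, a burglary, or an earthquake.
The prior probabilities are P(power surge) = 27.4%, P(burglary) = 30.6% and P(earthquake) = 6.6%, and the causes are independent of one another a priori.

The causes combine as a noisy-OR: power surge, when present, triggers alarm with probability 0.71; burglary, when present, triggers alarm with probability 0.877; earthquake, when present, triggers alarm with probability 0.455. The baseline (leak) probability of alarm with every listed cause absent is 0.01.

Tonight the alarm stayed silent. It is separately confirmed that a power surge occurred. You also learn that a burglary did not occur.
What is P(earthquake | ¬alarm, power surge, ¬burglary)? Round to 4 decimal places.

P(earthquake | ¬alarm, power surge, ¬burglary) ≈ 0.0371

Under noisy-OR, P(alarm | causes) = 1 − (1−0.01)·∏(1−qᵢ) over the active causes.
P(¬alarm | power surge, ¬burglary) = 0.2871×0.934 + 0.15647×0.066 = 0.268151 + 0.010327 = 0.278478
The earthquake-present share is 0.15647×0.066 = 0.010327.
So P(earthquake | ¬alarm, power surge, ¬burglary) = 0.010327/0.278478 ≈ 0.0371.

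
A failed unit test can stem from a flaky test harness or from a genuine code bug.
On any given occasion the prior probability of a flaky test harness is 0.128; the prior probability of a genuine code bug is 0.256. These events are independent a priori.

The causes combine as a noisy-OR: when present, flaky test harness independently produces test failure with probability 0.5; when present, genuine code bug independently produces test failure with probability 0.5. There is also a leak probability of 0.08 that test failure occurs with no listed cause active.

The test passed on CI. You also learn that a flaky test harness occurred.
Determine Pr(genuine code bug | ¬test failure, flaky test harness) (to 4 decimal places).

Under noisy-OR, P(test failure | causes) = 1 − (1−0.08)·∏(1−qᵢ) over the active causes.
P(¬test failure | flaky test harness) = 0.46·0.744 + 0.23·0.256 = 0.342240 + 0.058880 = 0.401120
Of this, 0.058880 comes from 0.23·0.256 (the genuine code bug=true cases).
Hence the posterior is 0.058880/0.401120 ≈ 0.1468.

Pr(genuine code bug | ¬test failure, flaky test harness) ≈ 0.1468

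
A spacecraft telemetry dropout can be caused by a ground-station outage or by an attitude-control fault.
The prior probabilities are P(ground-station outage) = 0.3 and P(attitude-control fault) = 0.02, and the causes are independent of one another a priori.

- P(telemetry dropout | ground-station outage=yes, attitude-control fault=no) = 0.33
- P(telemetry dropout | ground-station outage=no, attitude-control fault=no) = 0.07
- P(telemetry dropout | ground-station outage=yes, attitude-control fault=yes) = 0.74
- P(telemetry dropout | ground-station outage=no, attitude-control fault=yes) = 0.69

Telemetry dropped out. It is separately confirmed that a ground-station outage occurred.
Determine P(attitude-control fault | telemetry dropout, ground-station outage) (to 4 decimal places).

Sum P(telemetry dropout|·) weighted by the priors over both values of attitude-control fault:
  P(telemetry dropout | ground-station outage) = 0.33*0.98 + 0.74*0.02
        = 0.323400 + 0.014800 = 0.338200
Configurations with attitude-control fault contribute 0.014800, so
  P(attitude-control fault | telemetry dropout, ground-station outage) = 0.014800 / 0.338200 ≈ 0.0438

P(attitude-control fault | telemetry dropout, ground-station outage) ≈ 0.0438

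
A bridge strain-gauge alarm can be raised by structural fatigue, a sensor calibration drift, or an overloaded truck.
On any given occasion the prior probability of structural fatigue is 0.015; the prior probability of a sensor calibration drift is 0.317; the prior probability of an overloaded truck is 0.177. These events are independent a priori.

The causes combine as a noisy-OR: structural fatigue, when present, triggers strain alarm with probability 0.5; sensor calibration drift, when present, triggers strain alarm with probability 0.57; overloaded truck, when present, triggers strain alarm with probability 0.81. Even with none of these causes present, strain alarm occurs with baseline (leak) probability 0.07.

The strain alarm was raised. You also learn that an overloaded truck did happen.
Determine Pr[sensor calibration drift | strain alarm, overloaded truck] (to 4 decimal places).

Pr[sensor calibration drift | strain alarm, overloaded truck] ≈ 0.3423

Under noisy-OR, P(strain alarm | causes) = 1 − (1−0.07)·∏(1−qᵢ) over the active causes.
P(strain alarm | overloaded truck) = 0.8233·0.985·0.683 + 0.924019·0.985·0.317 + 0.91165·0.015·0.683 + 0.962009·0.015·0.317 = 0.553879 + 0.288520 + 0.009340 + 0.004574 = 0.856313
The sensor calibration drift-present share is 0.288520 + 0.004574 = 0.293094.
Hence the posterior is 0.293094/0.856313 ≈ 0.3423.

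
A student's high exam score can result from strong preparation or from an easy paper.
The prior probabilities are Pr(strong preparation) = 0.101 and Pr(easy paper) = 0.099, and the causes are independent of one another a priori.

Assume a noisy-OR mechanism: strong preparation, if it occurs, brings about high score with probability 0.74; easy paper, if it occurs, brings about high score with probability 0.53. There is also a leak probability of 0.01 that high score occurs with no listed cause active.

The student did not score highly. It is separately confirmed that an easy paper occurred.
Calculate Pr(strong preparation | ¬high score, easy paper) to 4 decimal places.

Pr(strong preparation | ¬high score, easy paper) ≈ 0.0284

Under noisy-OR, P(high score | causes) = 1 − (1−0.01)·∏(1−qᵢ) over the active causes.
Sum P(¬high score|·) weighted by the priors over both values of strong preparation:
  P(¬high score | easy paper) = 0.4653·0.899 + 0.120978·0.101
        = 0.418305 + 0.012219 = 0.430524
The terms with strong preparation present sum to 0.012219, so
  P(strong preparation | ¬high score, easy paper) = 0.012219 / 0.430524 ≈ 0.0284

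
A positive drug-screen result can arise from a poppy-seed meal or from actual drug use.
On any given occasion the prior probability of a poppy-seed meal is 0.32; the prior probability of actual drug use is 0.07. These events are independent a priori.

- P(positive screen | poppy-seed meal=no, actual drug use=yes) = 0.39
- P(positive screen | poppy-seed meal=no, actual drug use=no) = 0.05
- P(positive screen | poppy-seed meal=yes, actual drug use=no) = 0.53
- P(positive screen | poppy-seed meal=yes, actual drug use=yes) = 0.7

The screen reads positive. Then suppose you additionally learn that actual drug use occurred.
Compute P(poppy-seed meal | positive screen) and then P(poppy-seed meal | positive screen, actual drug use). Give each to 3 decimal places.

P(poppy-seed meal | positive screen) ≈ 0.776; P(poppy-seed meal | positive screen, actual drug use) ≈ 0.458

P(positive screen) = 0.05*0.68*0.93 + 0.39*0.68*0.07 + 0.53*0.32*0.93 + 0.7*0.32*0.07 = 0.031620 + 0.018564 + 0.157728 + 0.015680 = 0.223592
Restricting to configurations with poppy-seed meal present: 0.157728 + 0.015680 = 0.173408.
So P(poppy-seed meal | positive screen) = 0.173408/0.223592 ≈ 0.776.

With the extra evidence:
For the numerator, keep only poppy-seed meal=true terms: 0.7·0.32 = 0.224000
Denominator P(positive screen | actual drug use): 0.39·0.68 + 0.7·0.32 = 0.489200
Posterior = 0.224000 / 0.489200 ≈ 0.458
This is intercausal reasoning (explaining away): once actual drug use accounts for the positive screen, poppy-seed meal becomes less likely.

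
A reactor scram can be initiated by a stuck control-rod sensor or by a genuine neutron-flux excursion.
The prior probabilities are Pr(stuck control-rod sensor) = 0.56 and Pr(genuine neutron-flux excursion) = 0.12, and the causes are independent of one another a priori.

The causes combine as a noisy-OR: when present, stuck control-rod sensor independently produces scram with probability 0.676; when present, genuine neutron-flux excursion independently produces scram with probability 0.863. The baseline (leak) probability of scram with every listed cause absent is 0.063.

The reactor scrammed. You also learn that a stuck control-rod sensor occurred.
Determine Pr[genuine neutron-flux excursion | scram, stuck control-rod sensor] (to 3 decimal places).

Under noisy-OR, P(scram | causes) = 1 − (1−0.063)·∏(1−qᵢ) over the active causes.
By total probability over both values of genuine neutron-flux excursion:
  P(scram | stuck control-rod sensor) = 0.696412*0.88 + 0.958408*0.12
        = 0.612843 + 0.115009 = 0.727852
Keeping only the genuine neutron-flux excursion-present terms gives 0.115009, so
  P(genuine neutron-flux excursion | scram, stuck control-rod sensor) = 0.115009 / 0.727852 ≈ 0.158

Pr[genuine neutron-flux excursion | scram, stuck control-rod sensor] ≈ 0.158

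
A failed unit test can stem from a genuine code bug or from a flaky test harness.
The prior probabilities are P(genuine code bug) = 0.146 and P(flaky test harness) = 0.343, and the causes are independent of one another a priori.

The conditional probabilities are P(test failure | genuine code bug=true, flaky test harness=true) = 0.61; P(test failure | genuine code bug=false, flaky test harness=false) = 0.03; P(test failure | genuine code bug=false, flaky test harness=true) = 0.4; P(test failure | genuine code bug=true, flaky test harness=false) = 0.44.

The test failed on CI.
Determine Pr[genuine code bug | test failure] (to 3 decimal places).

P(test failure) = 0.03×0.854×0.657 + 0.4×0.854×0.343 + 0.44×0.146×0.657 + 0.61×0.146×0.343 = 0.016832 + 0.117169 + 0.042206 + 0.030548 = 0.206755
The genuine code bug-present share is 0.042206 + 0.030548 = 0.072754.
Hence the posterior is 0.072754/0.206755 ≈ 0.352.

Pr[genuine code bug | test failure] ≈ 0.352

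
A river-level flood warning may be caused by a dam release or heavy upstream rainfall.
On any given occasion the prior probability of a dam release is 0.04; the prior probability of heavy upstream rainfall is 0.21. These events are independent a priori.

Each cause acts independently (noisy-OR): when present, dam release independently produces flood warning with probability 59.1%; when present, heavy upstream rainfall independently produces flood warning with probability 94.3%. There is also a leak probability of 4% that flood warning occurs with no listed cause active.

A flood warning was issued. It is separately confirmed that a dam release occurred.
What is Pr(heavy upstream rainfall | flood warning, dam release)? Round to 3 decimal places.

Under noisy-OR, P(flood warning | causes) = 1 − (1−0.04)·∏(1−qᵢ) over the active causes.
Enumerate both values of heavy upstream rainfall and weight by the priors:
  P(flood warning | dam release) = 0.60736·0.79 + 0.97762·0.21
        = 0.479814 + 0.205300 = 0.685114
The terms with heavy upstream rainfall present sum to 0.205300, so
  P(heavy upstream rainfall | flood warning, dam release) = 0.205300 / 0.685114 ≈ 0.300

Pr(heavy upstream rainfall | flood warning, dam release) ≈ 0.300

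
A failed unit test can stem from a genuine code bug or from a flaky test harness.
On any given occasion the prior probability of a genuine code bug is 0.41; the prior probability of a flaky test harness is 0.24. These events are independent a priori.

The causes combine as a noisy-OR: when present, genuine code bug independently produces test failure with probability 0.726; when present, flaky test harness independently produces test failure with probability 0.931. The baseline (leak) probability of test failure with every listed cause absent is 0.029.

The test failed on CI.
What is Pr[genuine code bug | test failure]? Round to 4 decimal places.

Under noisy-OR, P(test failure | causes) = 1 − (1−0.029)·∏(1−qᵢ) over the active causes.
P(test failure) = 0.029×0.59×0.76 + 0.933001×0.59×0.24 + 0.733946×0.41×0.76 + 0.981642×0.41×0.24 = 0.013004 + 0.132113 + 0.228698 + 0.096594 = 0.470409
The genuine code bug-present share is 0.228698 + 0.096594 = 0.325292.
So P(genuine code bug | test failure) = 0.325292/0.470409 ≈ 0.6915.

Pr[genuine code bug | test failure] ≈ 0.6915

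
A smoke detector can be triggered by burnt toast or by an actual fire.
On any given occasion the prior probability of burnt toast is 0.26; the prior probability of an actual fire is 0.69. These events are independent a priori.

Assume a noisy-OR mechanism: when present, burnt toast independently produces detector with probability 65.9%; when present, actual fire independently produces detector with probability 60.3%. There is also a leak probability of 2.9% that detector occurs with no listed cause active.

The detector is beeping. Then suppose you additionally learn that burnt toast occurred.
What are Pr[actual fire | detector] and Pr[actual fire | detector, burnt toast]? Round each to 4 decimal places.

Pr[actual fire | detector] ≈ 0.8858; Pr[actual fire | detector, burnt toast] ≈ 0.7429

Under noisy-OR, P(detector | causes) = 1 − (1−0.029)·∏(1−qᵢ) over the active causes.
P(detector) = 0.029×0.74×0.31 + 0.614513×0.74×0.69 + 0.668889×0.26×0.31 + 0.868549×0.26×0.69 = 0.006653 + 0.313770 + 0.053912 + 0.155818 = 0.530153
Of this, 0.469588 comes from 0.313770 + 0.155818 (the actual fire=true cases).
P(actual fire | detector) = 0.469588 / 0.530153 ≈ 0.8858

Now also conditioning on burnt toast=true:
P(detector | burnt toast) = 0.668889×0.31 + 0.868549×0.69 = 0.207356 + 0.599299 = 0.806655
The actual fire-present share is 0.868549×0.69 = 0.599299.
So P(actual fire | detector, burnt toast) = 0.599299/0.806655 ≈ 0.7429.
— burnt toast explains away the evidence for actual fire.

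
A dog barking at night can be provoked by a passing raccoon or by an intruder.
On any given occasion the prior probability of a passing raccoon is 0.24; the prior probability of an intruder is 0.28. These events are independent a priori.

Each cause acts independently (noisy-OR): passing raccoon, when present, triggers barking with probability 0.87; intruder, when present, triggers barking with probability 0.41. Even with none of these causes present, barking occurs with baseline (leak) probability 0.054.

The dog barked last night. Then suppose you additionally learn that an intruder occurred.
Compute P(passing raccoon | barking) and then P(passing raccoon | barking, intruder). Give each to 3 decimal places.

Under noisy-OR, P(barking | causes) = 1 − (1−0.054)·∏(1−qᵢ) over the active causes.
P(barking) = 0.054·0.76·0.72 + 0.44186·0.76·0.28 + 0.87702·0.24·0.72 + 0.927442·0.24·0.28 = 0.029549 + 0.094028 + 0.151549 + 0.062324 = 0.337450
The passing raccoon-present share is 0.151549 + 0.062324 = 0.213873.
So P(passing raccoon | barking) = 0.213873/0.337450 ≈ 0.634.

Now also conditioning on intruder=true:
Sum P(barking|·) weighted by the priors over both values of passing raccoon:
  P(barking | intruder) = 0.44186*0.76 + 0.927442*0.24
        = 0.335814 + 0.222586 = 0.558400
Keeping only the passing raccoon-present terms gives 0.222586, so
  P(passing raccoon | barking, intruder) = 0.222586 / 0.558400 ≈ 0.399

P(passing raccoon | barking) ≈ 0.634; P(passing raccoon | barking, intruder) ≈ 0.399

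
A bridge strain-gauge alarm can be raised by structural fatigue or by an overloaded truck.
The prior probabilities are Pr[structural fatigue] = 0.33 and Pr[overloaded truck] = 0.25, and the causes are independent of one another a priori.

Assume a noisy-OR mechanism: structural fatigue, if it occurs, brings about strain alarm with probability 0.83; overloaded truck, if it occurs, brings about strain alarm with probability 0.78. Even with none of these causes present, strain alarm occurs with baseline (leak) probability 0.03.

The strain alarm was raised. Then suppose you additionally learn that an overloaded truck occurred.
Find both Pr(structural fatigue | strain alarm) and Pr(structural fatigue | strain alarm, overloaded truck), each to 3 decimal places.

Pr(structural fatigue | strain alarm) ≈ 0.661; Pr(structural fatigue | strain alarm, overloaded truck) ≈ 0.376

Under noisy-OR, P(strain alarm | causes) = 1 − (1−0.03)·∏(1−qᵢ) over the active causes.
P(strain alarm) = 0.03×0.67×0.75 + 0.7866×0.67×0.25 + 0.8351×0.33×0.75 + 0.963722×0.33×0.25 = 0.015075 + 0.131755 + 0.206687 + 0.079507 = 0.433024
Restricting to configurations with structural fatigue present: 0.206687 + 0.079507 = 0.286194.
P(structural fatigue | strain alarm) = 0.286194 / 0.433024 ≈ 0.661

With the extra evidence:
Sum P(strain alarm|·) weighted by the priors over both values of structural fatigue:
  P(strain alarm | overloaded truck) = 0.7866·0.67 + 0.963722·0.33
        = 0.527022 + 0.318028 = 0.845050
Keeping only the structural fatigue-present terms gives 0.318028, so
  P(structural fatigue | strain alarm, overloaded truck) = 0.318028 / 0.845050 ≈ 0.376
The drop from 0.661 to 0.376 is the explaining-away (discounting) effect.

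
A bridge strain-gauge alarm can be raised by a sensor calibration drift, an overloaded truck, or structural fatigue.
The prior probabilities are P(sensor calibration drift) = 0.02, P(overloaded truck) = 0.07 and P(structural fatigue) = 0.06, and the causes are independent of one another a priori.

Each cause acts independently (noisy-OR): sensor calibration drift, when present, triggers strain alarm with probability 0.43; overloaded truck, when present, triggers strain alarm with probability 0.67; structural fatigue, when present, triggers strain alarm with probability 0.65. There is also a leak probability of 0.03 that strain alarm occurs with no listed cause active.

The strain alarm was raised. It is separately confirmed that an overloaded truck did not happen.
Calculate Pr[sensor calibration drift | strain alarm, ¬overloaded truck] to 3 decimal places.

Under noisy-OR, P(strain alarm | causes) = 1 − (1−0.03)·∏(1−qᵢ) over the active causes.
Numerator (weight on configurations with sensor calibration drift): 0.008405 + 0.000968 = 0.009373
Denominator P(strain alarm | ¬overloaded truck): 0.03*0.98*0.94 + 0.6605*0.98*0.06 + 0.4471*0.02*0.94 + 0.806485*0.02*0.06 = 0.075846
Posterior = 0.009373 / 0.075846 ≈ 0.124

Pr[sensor calibration drift | strain alarm, ¬overloaded truck] ≈ 0.124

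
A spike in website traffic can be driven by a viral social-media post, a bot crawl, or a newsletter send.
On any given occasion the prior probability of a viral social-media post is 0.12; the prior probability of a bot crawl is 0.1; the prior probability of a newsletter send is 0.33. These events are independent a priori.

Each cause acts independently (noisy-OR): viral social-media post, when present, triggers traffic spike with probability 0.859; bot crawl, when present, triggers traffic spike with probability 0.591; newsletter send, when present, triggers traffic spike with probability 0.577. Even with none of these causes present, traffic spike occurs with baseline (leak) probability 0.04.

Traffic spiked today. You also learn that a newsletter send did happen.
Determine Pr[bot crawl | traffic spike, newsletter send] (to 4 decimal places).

Under noisy-OR, P(traffic spike | causes) = 1 − (1−0.04)·∏(1−qᵢ) over the active causes.
Sum P(traffic spike|·) weighted by the priors over the 4 (viral social-media post, bot crawl) configurations:
  P(traffic spike | newsletter send) = 0.59392*0.88*0.9 + 0.833913*0.88*0.1 + 0.942743*0.12*0.9 + 0.976582*0.12*0.1
        = 0.470385 + 0.073384 + 0.101816 + 0.011719 = 0.657304
Configurations with bot crawl contribute 0.085103, so
  P(bot crawl | traffic spike, newsletter send) = 0.085103 / 0.657304 ≈ 0.1295

Pr[bot crawl | traffic spike, newsletter send] ≈ 0.1295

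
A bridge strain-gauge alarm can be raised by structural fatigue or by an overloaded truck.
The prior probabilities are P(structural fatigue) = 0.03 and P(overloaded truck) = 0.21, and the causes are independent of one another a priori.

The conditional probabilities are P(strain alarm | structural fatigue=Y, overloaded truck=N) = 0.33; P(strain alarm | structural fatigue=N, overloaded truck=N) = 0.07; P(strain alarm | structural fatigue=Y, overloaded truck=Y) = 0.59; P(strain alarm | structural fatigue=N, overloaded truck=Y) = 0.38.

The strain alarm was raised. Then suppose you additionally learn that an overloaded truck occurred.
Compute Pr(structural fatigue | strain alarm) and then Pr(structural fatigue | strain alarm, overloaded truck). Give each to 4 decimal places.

Numerator (weight on configurations with structural fatigue): 0.007821 + 0.003717 = 0.011538
The normalizing constant is 0.07·0.97·0.79 + 0.38·0.97·0.21 + 0.33·0.03·0.79 + 0.59·0.03·0.21 = 0.142585
P(structural fatigue | strain alarm) = 0.011538/0.142585 ≈ 0.0809

Now also conditioning on overloaded truck=true:
Numerator (weight on configurations with structural fatigue): 0.59*0.03 = 0.017700
Normalizer over all consistent configurations: 0.38*0.97 + 0.59*0.03 = 0.386300
Posterior = 0.017700 / 0.386300 ≈ 0.0458
Conditioning on overloaded truck lowers the posterior on structural fatigue: the classic explaining-away effect in a common-effect structure.

Pr(structural fatigue | strain alarm) ≈ 0.0809; Pr(structural fatigue | strain alarm, overloaded truck) ≈ 0.0458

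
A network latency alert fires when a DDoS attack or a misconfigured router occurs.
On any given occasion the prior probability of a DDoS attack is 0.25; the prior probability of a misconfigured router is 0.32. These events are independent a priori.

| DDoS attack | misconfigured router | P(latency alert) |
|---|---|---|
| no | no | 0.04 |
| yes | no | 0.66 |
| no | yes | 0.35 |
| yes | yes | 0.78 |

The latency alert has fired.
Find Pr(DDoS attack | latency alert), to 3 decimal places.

Pr(DDoS attack | latency alert) ≈ 0.626

P(latency alert) = 0.04*0.75*0.68 + 0.35*0.75*0.32 + 0.66*0.25*0.68 + 0.78*0.25*0.32 = 0.020400 + 0.084000 + 0.112200 + 0.062400 = 0.279000
Of this, 0.174600 comes from 0.112200 + 0.062400 (the DDoS attack=true cases).
Hence the posterior is 0.174600/0.279000 ≈ 0.626.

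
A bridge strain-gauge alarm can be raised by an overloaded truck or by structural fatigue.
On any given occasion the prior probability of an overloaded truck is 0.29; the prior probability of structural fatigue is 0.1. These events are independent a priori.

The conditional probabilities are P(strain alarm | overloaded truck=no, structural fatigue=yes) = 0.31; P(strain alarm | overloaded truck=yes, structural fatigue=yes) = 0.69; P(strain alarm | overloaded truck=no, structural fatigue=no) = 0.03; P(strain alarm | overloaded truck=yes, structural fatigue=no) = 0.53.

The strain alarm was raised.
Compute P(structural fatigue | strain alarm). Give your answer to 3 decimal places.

Weight on structural fatigue=true, given the evidence: 0.022010 + 0.020010 = 0.042020
Denominator P(strain alarm): 0.03·0.71·0.9 + 0.31·0.71·0.1 + 0.53·0.29·0.9 + 0.69·0.29·0.1 = 0.199520
P(structural fatigue | strain alarm) = 0.042020/0.199520 ≈ 0.211

P(structural fatigue | strain alarm) ≈ 0.211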